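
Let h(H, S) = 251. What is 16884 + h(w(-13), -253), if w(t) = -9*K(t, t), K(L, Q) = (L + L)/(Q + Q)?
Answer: 17135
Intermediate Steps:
K(L, Q) = L/Q (K(L, Q) = (2*L)/((2*Q)) = (2*L)*(1/(2*Q)) = L/Q)
w(t) = -9 (w(t) = -9*t/t = -9*1 = -9)
16884 + h(w(-13), -253) = 16884 + 251 = 17135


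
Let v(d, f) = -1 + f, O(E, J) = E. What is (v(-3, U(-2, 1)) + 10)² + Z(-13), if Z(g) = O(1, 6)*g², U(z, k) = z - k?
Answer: 205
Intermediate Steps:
Z(g) = g² (Z(g) = 1*g² = g²)
(v(-3, U(-2, 1)) + 10)² + Z(-13) = ((-1 + (-2 - 1*1)) + 10)² + (-13)² = ((-1 + (-2 - 1)) + 10)² + 169 = ((-1 - 3) + 10)² + 169 = (-4 + 10)² + 169 = 6² + 169 = 36 + 169 = 205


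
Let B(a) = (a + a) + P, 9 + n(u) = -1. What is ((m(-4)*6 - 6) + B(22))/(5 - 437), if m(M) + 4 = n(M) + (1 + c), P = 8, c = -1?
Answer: 19/216 ≈ 0.087963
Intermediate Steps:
n(u) = -10 (n(u) = -9 - 1 = -10)
m(M) = -14 (m(M) = -4 + (-10 + (1 - 1)) = -4 + (-10 + 0) = -4 - 10 = -14)
B(a) = 8 + 2*a (B(a) = (a + a) + 8 = 2*a + 8 = 8 + 2*a)
((m(-4)*6 - 6) + B(22))/(5 - 437) = ((-14*6 - 6) + (8 + 2*22))/(5 - 437) = ((-84 - 6) + (8 + 44))/(-432) = (-90 + 52)*(-1/432) = -38*(-1/432) = 19/216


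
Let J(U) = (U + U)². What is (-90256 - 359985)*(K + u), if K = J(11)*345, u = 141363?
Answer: -138828660663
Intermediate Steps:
J(U) = 4*U² (J(U) = (2*U)² = 4*U²)
K = 166980 (K = (4*11²)*345 = (4*121)*345 = 484*345 = 166980)
(-90256 - 359985)*(K + u) = (-90256 - 359985)*(166980 + 141363) = -450241*308343 = -138828660663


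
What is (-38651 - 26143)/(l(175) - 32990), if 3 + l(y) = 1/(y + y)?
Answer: 7559300/3849183 ≈ 1.9639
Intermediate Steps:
l(y) = -3 + 1/(2*y) (l(y) = -3 + 1/(y + y) = -3 + 1/(2*y))
(-38651 - 26143)/(l(175) - 32990) = (-38651 - 26143)/((-3 + (½)/175) - 32990) = -64794/((-3 + (½)*(1/175)) - 32990) = -64794/((-3 + 1/350) - 32990) = -64794/(-1049/350 - 32990) = -64794/(-11547549/350) = -64794*(-350/11547549) = 7559300/3849183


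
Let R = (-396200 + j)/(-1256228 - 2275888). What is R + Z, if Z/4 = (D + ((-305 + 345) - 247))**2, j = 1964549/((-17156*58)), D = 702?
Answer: 1148228106357592983/1171541653856 ≈ 9.8010e+5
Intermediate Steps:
j = -1964549/995048 (j = 1964549/(-995048) = 1964549*(-1/995048) = -1964549/995048 ≈ -1.9743)
Z = 980100 (Z = 4*(702 + ((-305 + 345) - 247))**2 = 4*(702 + (40 - 247))**2 = 4*(702 - 207)**2 = 4*495**2 = 4*245025 = 980100)
R = 131413327383/1171541653856 (R = (-396200 - 1964549/995048)/(-1256228 - 2275888) = -394239982149/995048/(-3532116) = -394239982149/995048*(-1/3532116) = 131413327383/1171541653856 ≈ 0.11217)
R + Z = 131413327383/1171541653856 + 980100 = 1148228106357592983/1171541653856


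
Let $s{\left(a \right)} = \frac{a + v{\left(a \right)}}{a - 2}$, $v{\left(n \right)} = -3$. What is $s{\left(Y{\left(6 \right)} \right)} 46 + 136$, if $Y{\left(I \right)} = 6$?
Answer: $\frac{341}{2} \approx 170.5$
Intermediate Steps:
$s{\left(a \right)} = \frac{-3 + a}{-2 + a}$ ($s{\left(a \right)} = \frac{a - 3}{a - 2} = \frac{-3 + a}{-2 + a}$)
$s{\left(Y{\left(6 \right)} \right)} 46 + 136 = \frac{-3 + 6}{-2 + 6} \cdot 46 + 136 = \frac{1}{4} \cdot 3 \cdot 46 + 136 = \frac{3}{4} \cdot 46 + 136 = \frac{69}{2} + 136 = \frac{341}{2}$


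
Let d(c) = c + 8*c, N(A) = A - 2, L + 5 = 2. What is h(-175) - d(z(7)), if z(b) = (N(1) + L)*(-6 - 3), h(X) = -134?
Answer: -458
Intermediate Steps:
L = -3 (L = -5 + 2 = -3)
N(A) = -2 + A
z(b) = 36 (z(b) = ((-2 + 1) - 3)*(-6 - 3) = (-1 - 3)*(-9) = -4*(-9) = 36)
d(c) = 9*c
h(-175) - d(z(7)) = -134 - 9*36 = -134 - 1*324 = -134 - 324 = -458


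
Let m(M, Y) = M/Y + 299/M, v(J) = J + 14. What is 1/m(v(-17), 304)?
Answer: -912/90905 ≈ -0.010032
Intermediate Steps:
v(J) = 14 + J
m(M, Y) = 299/M + M/Y
1/m(v(-17), 304) = 1/(299/(14 - 17) + (14 - 17)/304) = 1/(299/(-3) - 3*1/304) = 1/(299*(-⅓) - 3/304) = 1/(-299/3 - 3/304) = 1/(-90905/912) = -912/90905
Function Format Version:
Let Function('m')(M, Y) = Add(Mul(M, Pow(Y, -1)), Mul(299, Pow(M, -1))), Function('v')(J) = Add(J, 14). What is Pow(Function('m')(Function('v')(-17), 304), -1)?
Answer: Rational(-912, 90905) ≈ -0.010032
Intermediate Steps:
Function('v')(J) = Add(14, J)
Function('m')(M, Y) = Add(Mul(299, Pow(M, -1)), Mul(M, Pow(Y, -1)))
Pow(Function('m')(Function('v')(-17), 304), -1) = Pow(Add(Mul(299, Pow(Add(14, -17), -1)), Mul(Add(14, -17), Pow(304, -1))), -1) = Pow(Add(Mul(299, Pow(-3, -1)), Mul(-3, Rational(1, 304))), -1) = Pow(Add(Mul(299, Rational(-1, 3)), Rational(-3, 304)), -1) = Pow(Add(Rational(-299, 3), Rational(-3, 304)), -1) = Pow(Rational(-90905, 912), -1) = Rational(-912, 90905)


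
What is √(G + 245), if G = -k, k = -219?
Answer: 4*√29 ≈ 21.541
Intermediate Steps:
G = 219 (G = -1*(-219) = 219)
√(G + 245) = √(219 + 245) = √464 = 4*√29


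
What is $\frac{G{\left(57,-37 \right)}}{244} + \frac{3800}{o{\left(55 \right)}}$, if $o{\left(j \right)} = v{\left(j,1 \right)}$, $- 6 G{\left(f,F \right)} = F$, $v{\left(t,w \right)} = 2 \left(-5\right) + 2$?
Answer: $- \frac{695363}{1464} \approx -474.97$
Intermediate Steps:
$v{\left(t,w \right)} = -8$ ($v{\left(t,w \right)} = -10 + 2 = -8$)
$G{\left(f,F \right)} = - \frac{F}{6}$
$o{\left(j \right)} = -8$
$\frac{G{\left(57,-37 \right)}}{244} + \frac{3800}{o{\left(55 \right)}} = \frac{\left(- \frac{1}{6}\right) \left(-37\right)}{244} + \frac{3800}{-8} = \frac{37}{6} \cdot \frac{1}{244} + 3800 \left(- \frac{1}{8}\right) = \frac{37}{1464} - 475 = - \frac{695363}{1464}$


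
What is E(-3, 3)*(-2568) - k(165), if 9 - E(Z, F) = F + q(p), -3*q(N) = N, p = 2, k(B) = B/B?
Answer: -17121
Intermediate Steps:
k(B) = 1
q(N) = -N/3
E(Z, F) = 29/3 - F (E(Z, F) = 9 - (F - ⅓*2) = 9 - (F - ⅔) = 9 - (-⅔ + F) = 9 + (⅔ - F) = 29/3 - F)
E(-3, 3)*(-2568) - k(165) = (29/3 - 1*3)*(-2568) - 1*1 = (29/3 - 3)*(-2568) - 1 = (20/3)*(-2568) - 1 = -17120 - 1 = -17121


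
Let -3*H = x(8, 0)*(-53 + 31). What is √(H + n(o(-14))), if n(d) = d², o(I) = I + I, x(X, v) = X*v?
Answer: 28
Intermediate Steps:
H = 0 (H = -8*0*(-53 + 31)/3 = -0*(-22) = -⅓*0 = 0)
o(I) = 2*I
√(H + n(o(-14))) = √(0 + (2*(-14))²) = √(0 + (-28)²) = √(0 + 784) = √784 = 28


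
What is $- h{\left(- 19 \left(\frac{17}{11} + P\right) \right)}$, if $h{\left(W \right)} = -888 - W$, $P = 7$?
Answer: $\frac{7982}{11} \approx 725.64$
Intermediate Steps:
$- h{\left(- 19 \left(\frac{17}{11} + P\right) \right)} = - (-888 - - 19 \left(\frac{17}{11} + 7\right)) = - (-888 - \left(-19\right) \frac{94}{11}) = - (-888 - - \frac{1786}{11}) = - (-888 + \frac{1786}{11}) = \left(-1\right) \left(- \frac{7982}{11}\right) = \frac{7982}{11}$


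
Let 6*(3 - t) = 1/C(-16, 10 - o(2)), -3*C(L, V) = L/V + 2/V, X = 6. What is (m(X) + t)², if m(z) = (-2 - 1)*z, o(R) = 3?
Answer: 3721/16 ≈ 232.56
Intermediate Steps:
C(L, V) = -2/(3*V) - L/(3*V) (C(L, V) = -(L/V + 2/V)/3 = -(2/V + L/V)/3 = -2/(3*V) - L/(3*V))
m(z) = -3*z
t = 11/4 (t = 3 - 3*(10 - 1*3)/(-2 - 1*(-16))/6 = 3 - 3*(10 - 3)/(-2 + 16)/6 = 3 - 1/(6*((⅓)*14/7)) = 3 - 1/(6*((⅓)*(⅐)*14)) = 3 - 1/(6*⅔) = 3 - ⅙*3/2 = 3 - ¼ = 11/4 ≈ 2.7500)
(m(X) + t)² = (-3*6 + 11/4)² = (-18 + 11/4)² = (-61/4)² = 3721/16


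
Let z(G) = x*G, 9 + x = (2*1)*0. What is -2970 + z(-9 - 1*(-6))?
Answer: -2943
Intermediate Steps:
x = -9 (x = -9 + (2*1)*0 = -9 + 2*0 = -9 + 0 = -9)
z(G) = -9*G
-2970 + z(-9 - 1*(-6)) = -2970 - 9*(-9 - 1*(-6)) = -2970 - 9*(-9 + 6) = -2970 - 9*(-3) = -2970 + 27 = -2943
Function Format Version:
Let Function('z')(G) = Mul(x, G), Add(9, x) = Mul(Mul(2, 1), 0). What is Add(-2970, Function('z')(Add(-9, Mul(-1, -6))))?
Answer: -2943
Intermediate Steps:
x = -9 (x = Add(-9, Mul(Mul(2, 1), 0)) = Add(-9, Mul(2, 0)) = Add(-9, 0) = -9)
Function('z')(G) = Mul(-9, G)
Add(-2970, Function('z')(Add(-9, Mul(-1, -6)))) = Add(-2970, Mul(-9, Add(-9, Mul(-1, -6)))) = Add(-2970, Mul(-9, Add(-9, 6))) = Add(-2970, Mul(-9, -3)) = Add(-2970, 27) = -2943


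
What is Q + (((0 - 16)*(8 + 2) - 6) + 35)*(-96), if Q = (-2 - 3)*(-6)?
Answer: 12606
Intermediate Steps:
Q = 30 (Q = -5*(-6) = 30)
Q + (((0 - 16)*(8 + 2) - 6) + 35)*(-96) = 30 + (((0 - 16)*(8 + 2) - 6) + 35)*(-96) = 30 + ((-16*10 - 6) + 35)*(-96) = 30 + ((-160 - 6) + 35)*(-96) = 30 + (-166 + 35)*(-96) = 30 - 131*(-96) = 30 + 12576 = 12606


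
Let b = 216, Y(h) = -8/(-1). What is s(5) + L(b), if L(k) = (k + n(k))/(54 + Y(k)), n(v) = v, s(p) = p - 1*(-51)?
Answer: 1952/31 ≈ 62.968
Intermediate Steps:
Y(h) = 8 (Y(h) = -8*(-1) = 8)
s(p) = 51 + p (s(p) = p + 51 = 51 + p)
L(k) = k/31 (L(k) = (k + k)/(54 + 8) = (2*k)/62 = (2*k)*(1/62) = k/31)
s(5) + L(b) = (51 + 5) + (1/31)*216 = 56 + 216/31 = 1952/31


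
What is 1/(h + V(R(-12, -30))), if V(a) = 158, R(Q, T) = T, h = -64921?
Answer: -1/64763 ≈ -1.5441e-5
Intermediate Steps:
1/(h + V(R(-12, -30))) = 1/(-64921 + 158) = 1/(-64763) = -1/64763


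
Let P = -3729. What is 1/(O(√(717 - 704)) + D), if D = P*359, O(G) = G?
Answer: -1338711/1792147141508 - √13/1792147141508 ≈ -7.4699e-7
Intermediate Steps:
D = -1338711 (D = -3729*359 = -1338711)
1/(O(√(717 - 704)) + D) = 1/(√(717 - 704) - 1338711) = 1/(√13 - 1338711) = 1/(-1338711 + √13)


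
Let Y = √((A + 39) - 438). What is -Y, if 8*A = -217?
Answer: -I*√6818/4 ≈ -20.643*I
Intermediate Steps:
A = -217/8 (A = (⅛)*(-217) = -217/8 ≈ -27.125)
Y = I*√6818/4 (Y = √((-217/8 + 39) - 438) = √(95/8 - 438) = √(-3409/8) = I*√6818/4 ≈ 20.643*I)
-Y = -I*√6818/4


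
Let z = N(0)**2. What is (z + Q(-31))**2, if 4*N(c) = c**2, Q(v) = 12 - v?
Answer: 1849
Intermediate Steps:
N(c) = c**2/4
z = 0 (z = ((1/4)*0**2)**2 = ((1/4)*0)**2 = 0**2 = 0)
(z + Q(-31))**2 = (0 + (12 - 1*(-31)))**2 = (0 + (12 + 31))**2 = (0 + 43)**2 = 43**2 = 1849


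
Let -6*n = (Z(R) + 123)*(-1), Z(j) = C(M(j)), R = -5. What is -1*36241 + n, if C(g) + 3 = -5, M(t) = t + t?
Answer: -217331/6 ≈ -36222.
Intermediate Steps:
M(t) = 2*t
C(g) = -8 (C(g) = -3 - 5 = -8)
Z(j) = -8
n = 115/6 (n = -(-8 + 123)*(-1)/6 = -115*(-1)/6 = -1/6*(-115) = 115/6 ≈ 19.167)
-1*36241 + n = -1*36241 + 115/6 = -36241 + 115/6 = -217331/6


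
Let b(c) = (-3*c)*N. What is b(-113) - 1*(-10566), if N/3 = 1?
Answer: 11583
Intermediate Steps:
N = 3 (N = 3*1 = 3)
b(c) = -9*c (b(c) = -3*c*3 = -9*c)
b(-113) - 1*(-10566) = -9*(-113) - 1*(-10566) = 1017 + 10566 = 11583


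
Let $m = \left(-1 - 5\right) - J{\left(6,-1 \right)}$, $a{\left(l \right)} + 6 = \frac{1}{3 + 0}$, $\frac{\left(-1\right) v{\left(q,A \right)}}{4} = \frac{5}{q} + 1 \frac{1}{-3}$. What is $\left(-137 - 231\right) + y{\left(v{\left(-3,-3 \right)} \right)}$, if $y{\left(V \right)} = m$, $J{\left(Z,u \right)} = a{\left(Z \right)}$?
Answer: $- \frac{1105}{3} \approx -368.33$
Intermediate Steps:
$v{\left(q,A \right)} = \frac{4}{3} - \frac{20}{q}$ ($v{\left(q,A \right)} = - 4 \left(\frac{5}{q} + 1 \frac{1}{-3}\right) = - 4 \left(\frac{5}{q} + 1 \left(- \frac{1}{3}\right)\right) = - 4 \left(\frac{5}{q} - \frac{1}{3}\right) = - 4 \left(- \frac{1}{3} + \frac{5}{q}\right) = \frac{4}{3} - \frac{20}{q}$)
$a{\left(l \right)} = - \frac{17}{3}$ ($a{\left(l \right)} = -6 + \frac{1}{3 + 0} = -6 + \frac{1}{3} = - \frac{17}{3}$)
$J{\left(Z,u \right)} = - \frac{17}{3}$
$m = - \frac{1}{3}$ ($m = \left(-1 - 5\right) - - \frac{17}{3} = \left(-1 - 5\right) + \frac{17}{3} = -6 + \frac{17}{3} = - \frac{1}{3} \approx -0.33333$)
$y{\left(V \right)} = - \frac{1}{3}$
$\left(-137 - 231\right) + y{\left(v{\left(-3,-3 \right)} \right)} = \left(-137 - 231\right) - \frac{1}{3} = -368 - \frac{1}{3} = - \frac{1105}{3}$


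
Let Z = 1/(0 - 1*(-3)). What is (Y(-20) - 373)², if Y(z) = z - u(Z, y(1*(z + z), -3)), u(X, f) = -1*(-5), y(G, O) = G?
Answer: 158404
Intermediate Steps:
Z = ⅓ (Z = 1/(0 + 3) = 1/3 = ⅓ ≈ 0.33333)
u(X, f) = 5
Y(z) = -5 + z (Y(z) = z - 1*5 = z - 5 = -5 + z)
(Y(-20) - 373)² = ((-5 - 20) - 373)² = (-25 - 373)² = (-398)² = 158404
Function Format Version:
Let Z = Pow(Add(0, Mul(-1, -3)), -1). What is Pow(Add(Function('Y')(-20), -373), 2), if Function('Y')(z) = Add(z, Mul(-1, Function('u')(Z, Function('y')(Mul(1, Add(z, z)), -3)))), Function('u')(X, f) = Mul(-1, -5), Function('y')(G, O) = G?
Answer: 158404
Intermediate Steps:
Z = Rational(1, 3) (Z = Pow(Add(0, 3), -1) = Pow(3, -1) = Rational(1, 3) ≈ 0.33333)
Function('u')(X, f) = 5
Function('Y')(z) = Add(-5, z) (Function('Y')(z) = Add(z, Mul(-1, 5)) = Add(z, -5) = Add(-5, z))
Pow(Add(Function('Y')(-20), -373), 2) = Pow(Add(Add(-5, -20), -373), 2) = Pow(Add(-25, -373), 2) = Pow(-398, 2) = 158404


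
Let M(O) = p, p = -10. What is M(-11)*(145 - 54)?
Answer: -910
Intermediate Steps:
M(O) = -10
M(-11)*(145 - 54) = -10*(145 - 54) = -10*91 = -910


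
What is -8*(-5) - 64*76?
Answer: -4824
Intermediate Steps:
-8*(-5) - 64*76 = 40 - 4864 = -4824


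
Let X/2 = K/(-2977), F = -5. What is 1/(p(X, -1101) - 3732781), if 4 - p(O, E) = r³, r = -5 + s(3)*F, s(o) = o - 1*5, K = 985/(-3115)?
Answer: -1/3732902 ≈ -2.6789e-7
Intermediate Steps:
K = -197/623 (K = 985*(-1/3115) = -197/623 ≈ -0.31621)
s(o) = -5 + o (s(o) = o - 5 = -5 + o)
X = 394/1854671 (X = 2*(-197/623/(-2977)) = 2*(-197/623*(-1/2977)) = 2*(197/1854671) = 394/1854671 ≈ 0.00021244)
r = 5 (r = -5 + (-5 + 3)*(-5) = -5 - 2*(-5) = -5 + 10 = 5)
p(O, E) = -121 (p(O, E) = 4 - 1*5³ = 4 - 1*125 = 4 - 125 = -121)
1/(p(X, -1101) - 3732781) = 1/(-121 - 3732781) = 1/(-3732902) = -1/3732902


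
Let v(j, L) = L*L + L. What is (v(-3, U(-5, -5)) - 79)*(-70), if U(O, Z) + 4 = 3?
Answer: 5530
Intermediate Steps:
U(O, Z) = -1 (U(O, Z) = -4 + 3 = -1)
v(j, L) = L + L**2 (v(j, L) = L**2 + L = L + L**2)
(v(-3, U(-5, -5)) - 79)*(-70) = (-(1 - 1) - 79)*(-70) = (-1*0 - 79)*(-70) = (0 - 79)*(-70) = -79*(-70) = 5530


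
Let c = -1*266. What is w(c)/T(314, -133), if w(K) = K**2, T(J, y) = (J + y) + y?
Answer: 17689/12 ≈ 1474.1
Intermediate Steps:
T(J, y) = J + 2*y
c = -266
w(c)/T(314, -133) = (-266)**2/(314 + 2*(-133)) = 70756/(314 - 266) = 70756/48 = 70756*(1/48) = 17689/12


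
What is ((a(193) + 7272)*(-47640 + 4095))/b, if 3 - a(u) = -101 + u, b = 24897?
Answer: -104261245/8299 ≈ -12563.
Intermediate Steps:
a(u) = 104 - u (a(u) = 3 - (-101 + u) = 3 + (101 - u) = 104 - u)
((a(193) + 7272)*(-47640 + 4095))/b = (((104 - 1*193) + 7272)*(-47640 + 4095))/24897 = (((104 - 193) + 7272)*(-43545))*(1/24897) = ((-89 + 7272)*(-43545))*(1/24897) = (7183*(-43545))*(1/24897) = -312783735*1/24897 = -104261245/8299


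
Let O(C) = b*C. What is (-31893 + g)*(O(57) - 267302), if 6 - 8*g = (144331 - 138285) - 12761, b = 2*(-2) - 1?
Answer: 66474765301/8 ≈ 8.3093e+9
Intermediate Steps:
b = -5 (b = -4 - 1 = -5)
O(C) = -5*C
g = 6721/8 (g = ¾ - ((144331 - 138285) - 12761)/8 = ¾ - (6046 - 12761)/8 = ¾ - ⅛*(-6715) = ¾ + 6715/8 = 6721/8 ≈ 840.13)
(-31893 + g)*(O(57) - 267302) = (-31893 + 6721/8)*(-5*57 - 267302) = -248423*(-285 - 267302)/8 = -248423/8*(-267587) = 66474765301/8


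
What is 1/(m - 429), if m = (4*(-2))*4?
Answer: -1/461 ≈ -0.0021692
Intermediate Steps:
m = -32 (m = -8*4 = -32)
1/(m - 429) = 1/(-32 - 429) = 1/(-461) = -1/461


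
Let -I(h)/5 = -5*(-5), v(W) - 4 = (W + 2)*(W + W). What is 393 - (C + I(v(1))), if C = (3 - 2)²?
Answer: 517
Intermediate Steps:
v(W) = 4 + 2*W*(2 + W) (v(W) = 4 + (W + 2)*(W + W) = 4 + (2 + W)*(2*W) = 4 + 2*W*(2 + W))
C = 1 (C = 1² = 1)
I(h) = -125 (I(h) = -(-25)*(-5) = -5*25 = -125)
393 - (C + I(v(1))) = 393 - (1 - 125) = 393 - 1*(-124) = 393 + 124 = 517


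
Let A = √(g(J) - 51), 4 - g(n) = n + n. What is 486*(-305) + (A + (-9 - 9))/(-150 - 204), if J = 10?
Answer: -8745567/59 - I*√67/354 ≈ -1.4823e+5 - 0.023122*I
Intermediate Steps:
g(n) = 4 - 2*n (g(n) = 4 - (n + n) = 4 - 2*n)
A = I*√67 (A = √((4 - 2*10) - 51) = √((4 - 20) - 51) = √(-16 - 51) = √(-67) = I*√67 ≈ 8.1853*I)
486*(-305) + (A + (-9 - 9))/(-150 - 204) = 486*(-305) + (I*√67 + (-9 - 9))/(-150 - 204) = -148230 + (I*√67 - 18)/(-354) = -148230 + (-18 + I*√67)*(-1/354) = -148230 + (3/59 - I*√67/354) = -8745567/59 - I*√67/354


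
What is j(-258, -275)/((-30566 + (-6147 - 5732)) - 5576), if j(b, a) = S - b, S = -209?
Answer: -49/48021 ≈ -0.0010204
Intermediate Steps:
j(b, a) = -209 - b
j(-258, -275)/((-30566 + (-6147 - 5732)) - 5576) = (-209 - 1*(-258))/((-30566 + (-6147 - 5732)) - 5576) = (-209 + 258)/((-30566 - 11879) - 5576) = 49/(-42445 - 5576) = 49/(-48021) = 49*(-1/48021) = -49/48021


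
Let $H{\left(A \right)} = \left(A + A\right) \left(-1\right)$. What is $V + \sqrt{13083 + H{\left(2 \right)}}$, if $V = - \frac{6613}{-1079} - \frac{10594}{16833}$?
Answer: $\frac{99885703}{18162807} + \sqrt{13079} \approx 119.86$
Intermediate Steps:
$H{\left(A \right)} = - 2 A$ ($H{\left(A \right)} = 2 A \left(-1\right) = - 2 A$)
$V = \frac{99885703}{18162807}$ ($V = \left(-6613\right) \left(- \frac{1}{1079}\right) - \frac{10594}{16833} = \frac{6613}{1079} - \frac{10594}{16833} = \frac{99885703}{18162807} \approx 5.4995$)
$V + \sqrt{13083 + H{\left(2 \right)}} = \frac{99885703}{18162807} + \sqrt{13083 - 4} = \frac{99885703}{18162807} + \sqrt{13079}$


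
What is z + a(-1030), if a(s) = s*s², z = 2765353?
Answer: -1089961647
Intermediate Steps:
a(s) = s³
z + a(-1030) = 2765353 + (-1030)³ = 2765353 - 1092727000 = -1089961647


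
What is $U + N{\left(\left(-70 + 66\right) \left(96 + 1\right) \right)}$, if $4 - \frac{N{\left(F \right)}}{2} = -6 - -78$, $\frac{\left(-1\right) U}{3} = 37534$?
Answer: $-112738$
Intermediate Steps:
$U = -112602$ ($U = \left(-3\right) 37534 = -112602$)
$N{\left(F \right)} = -136$ ($N{\left(F \right)} = 8 - 2 \left(-6 - -78\right) = 8 - 2 \left(-6 + 78\right) = 8 - 144 = -136$)
$U + N{\left(\left(-70 + 66\right) \left(96 + 1\right) \right)} = -112602 - 136 = -112738$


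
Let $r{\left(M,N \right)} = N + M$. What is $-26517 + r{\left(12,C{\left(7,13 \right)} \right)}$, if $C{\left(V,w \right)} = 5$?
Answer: $-26500$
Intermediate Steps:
$r{\left(M,N \right)} = M + N$
$-26517 + r{\left(12,C{\left(7,13 \right)} \right)} = -26517 + \left(12 + 5\right) = -26517 + 17 = -26500$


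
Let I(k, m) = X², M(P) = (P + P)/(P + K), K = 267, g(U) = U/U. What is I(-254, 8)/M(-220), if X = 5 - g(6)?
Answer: -94/55 ≈ -1.7091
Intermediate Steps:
g(U) = 1
X = 4 (X = 5 - 1*1 = 5 - 1 = 4)
M(P) = 2*P/(267 + P) (M(P) = (P + P)/(P + 267) = (2*P)/(267 + P) = 2*P/(267 + P))
I(k, m) = 16 (I(k, m) = 4² = 16)
I(-254, 8)/M(-220) = 16/((2*(-220)/(267 - 220))) = 16/((2*(-220)/47)) = 16/((2*(-220)*(1/47))) = 16/(-440/47) = 16*(-47/440) = -94/55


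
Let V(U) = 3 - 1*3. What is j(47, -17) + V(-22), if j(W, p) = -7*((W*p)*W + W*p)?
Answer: 268464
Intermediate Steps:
V(U) = 0 (V(U) = 3 - 3 = 0)
j(W, p) = -7*W*p - 7*p*W**2 (j(W, p) = -7*(p*W**2 + W*p) = -7*(W*p + p*W**2) = -7*W*p - 7*p*W**2)
j(47, -17) + V(-22) = -7*47*(-17)*(1 + 47) + 0 = -7*47*(-17)*48 + 0 = 268464 + 0 = 268464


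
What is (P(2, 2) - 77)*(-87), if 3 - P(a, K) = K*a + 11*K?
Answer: 8700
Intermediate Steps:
P(a, K) = 3 - 11*K - K*a (P(a, K) = 3 - (K*a + 11*K) = 3 - (11*K + K*a) = 3 + (-11*K - K*a) = 3 - 11*K - K*a)
(P(2, 2) - 77)*(-87) = ((3 - 11*2 - 1*2*2) - 77)*(-87) = ((3 - 22 - 4) - 77)*(-87) = (-23 - 77)*(-87) = -100*(-87) = 8700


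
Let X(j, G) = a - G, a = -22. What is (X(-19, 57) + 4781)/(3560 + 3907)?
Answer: 4702/7467 ≈ 0.62970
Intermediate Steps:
X(j, G) = -22 - G
(X(-19, 57) + 4781)/(3560 + 3907) = ((-22 - 1*57) + 4781)/(3560 + 3907) = ((-22 - 57) + 4781)/7467 = (-79 + 4781)*(1/7467) = 4702*(1/7467) = 4702/7467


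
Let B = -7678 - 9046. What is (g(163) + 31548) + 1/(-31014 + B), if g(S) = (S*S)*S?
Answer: 208247238709/47738 ≈ 4.3623e+6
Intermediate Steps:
B = -16724
g(S) = S**3 (g(S) = S**2*S = S**3)
(g(163) + 31548) + 1/(-31014 + B) = (163**3 + 31548) + 1/(-31014 - 16724) = (4330747 + 31548) + 1/(-47738) = 4362295 - 1/47738 = 208247238709/47738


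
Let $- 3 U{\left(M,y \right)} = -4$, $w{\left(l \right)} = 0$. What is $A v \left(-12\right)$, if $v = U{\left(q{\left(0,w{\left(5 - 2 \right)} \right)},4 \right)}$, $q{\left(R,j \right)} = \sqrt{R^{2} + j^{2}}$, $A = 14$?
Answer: $-224$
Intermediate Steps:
$U{\left(M,y \right)} = \frac{4}{3}$ ($U{\left(M,y \right)} = \left(- \frac{1}{3}\right) \left(-4\right) = \frac{4}{3}$)
$v = \frac{4}{3} \approx 1.3333$
$A v \left(-12\right) = 14 \cdot \frac{4}{3} \left(-12\right) = \frac{56}{3} \left(-12\right) = -224$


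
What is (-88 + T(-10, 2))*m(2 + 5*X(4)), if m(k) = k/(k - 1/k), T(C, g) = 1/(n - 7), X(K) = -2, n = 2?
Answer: -448/5 ≈ -89.600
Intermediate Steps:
T(C, g) = -1/5 (T(C, g) = 1/(2 - 7) = 1/(-5) = -1/5)
m(k) = k/(k - 1/k)
(-88 + T(-10, 2))*m(2 + 5*X(4)) = (-88 - 1/5)*((2 + 5*(-2))**2/(-1 + (2 + 5*(-2))**2)) = -441*(2 - 10)**2/(5*(-1 + (2 - 10)**2)) = -441*(-8)**2/(5*(-1 + (-8)**2)) = -28224/(5*(-1 + 64)) = -28224/(5*63) = -441/5*64/63 = -448/5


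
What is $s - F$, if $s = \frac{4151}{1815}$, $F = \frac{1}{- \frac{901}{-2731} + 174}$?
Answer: $\frac{394262716}{172822485} \approx 2.2813$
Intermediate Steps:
$F = \frac{2731}{476095}$ ($F = \frac{1}{\left(-901\right) \left(- \frac{1}{2731}\right) + 174} = \frac{1}{\frac{901}{2731} + 174} = \frac{1}{\frac{476095}{2731}} = \frac{2731}{476095} \approx 0.0057362$)
$s = \frac{4151}{1815}$ ($s = 4151 \cdot \frac{1}{1815} = \frac{4151}{1815} \approx 2.2871$)
$s - F = \frac{4151}{1815} - \frac{2731}{476095} = \frac{394262716}{172822485}$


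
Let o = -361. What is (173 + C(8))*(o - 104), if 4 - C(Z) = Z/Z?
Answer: -81840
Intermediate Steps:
C(Z) = 3 (C(Z) = 4 - Z/Z = 4 - 1*1 = 4 - 1 = 3)
(173 + C(8))*(o - 104) = (173 + 3)*(-361 - 104) = 176*(-465) = -81840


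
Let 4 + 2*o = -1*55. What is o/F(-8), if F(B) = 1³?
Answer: -59/2 ≈ -29.500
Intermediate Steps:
F(B) = 1
o = -59/2 (o = -2 + (-1*55)/2 = -2 + (½)*(-55) = -2 - 55/2 = -59/2 ≈ -29.500)
o/F(-8) = -59/2/1 = -59/2*1 = -59/2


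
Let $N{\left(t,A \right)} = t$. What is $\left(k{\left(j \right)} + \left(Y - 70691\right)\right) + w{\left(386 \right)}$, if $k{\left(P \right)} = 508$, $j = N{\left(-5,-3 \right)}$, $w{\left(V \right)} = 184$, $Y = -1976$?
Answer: $-71975$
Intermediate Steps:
$j = -5$
$\left(k{\left(j \right)} + \left(Y - 70691\right)\right) + w{\left(386 \right)} = \left(508 - 72667\right) + 184 = -72159 + 184 = -71975$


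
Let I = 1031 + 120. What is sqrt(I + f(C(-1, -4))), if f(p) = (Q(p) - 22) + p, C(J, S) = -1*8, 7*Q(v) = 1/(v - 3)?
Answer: 2*sqrt(1661583)/77 ≈ 33.481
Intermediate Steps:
Q(v) = 1/(7*(-3 + v)) (Q(v) = 1/(7*(v - 3)) = 1/(7*(-3 + v)))
I = 1151
C(J, S) = -8
f(p) = -22 + p + 1/(7*(-3 + p)) (f(p) = (1/(7*(-3 + p)) - 22) + p = (-22 + 1/(7*(-3 + p))) + p = -22 + p + 1/(7*(-3 + p)))
sqrt(I + f(C(-1, -4))) = sqrt(1151 + (1/7 + (-22 - 8)*(-3 - 8))/(-3 - 8)) = sqrt(1151 + (1/7 - 30*(-11))/(-11)) = sqrt(1151 - (1/7 + 330)/11) = sqrt(1151 - 1/11*2311/7) = sqrt(1151 - 2311/77) = sqrt(86316/77) = 2*sqrt(1661583)/77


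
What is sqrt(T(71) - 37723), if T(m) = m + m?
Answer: I*sqrt(37581) ≈ 193.86*I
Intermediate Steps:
T(m) = 2*m
sqrt(T(71) - 37723) = sqrt(2*71 - 37723) = sqrt(142 - 37723) = sqrt(-37581) = I*sqrt(37581)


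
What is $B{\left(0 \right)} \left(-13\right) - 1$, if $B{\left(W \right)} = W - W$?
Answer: $-1$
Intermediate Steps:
$B{\left(W \right)} = 0$
$B{\left(0 \right)} \left(-13\right) - 1 = 0 \left(-13\right) - 1 = 0 - 1 = -1$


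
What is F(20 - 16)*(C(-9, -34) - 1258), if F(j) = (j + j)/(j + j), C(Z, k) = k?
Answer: -1292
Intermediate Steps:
F(j) = 1 (F(j) = (2*j)/((2*j)) = (2*j)*(1/(2*j)) = 1)
F(20 - 16)*(C(-9, -34) - 1258) = 1*(-34 - 1258) = 1*(-1292) = -1292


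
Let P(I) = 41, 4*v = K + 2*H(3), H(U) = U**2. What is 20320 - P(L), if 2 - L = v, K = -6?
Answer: 20279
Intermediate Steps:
v = 3 (v = (-6 + 2*3**2)/4 = (-6 + 2*9)/4 = (-6 + 18)/4 = (1/4)*12 = 3)
L = -1 (L = 2 - 1*3 = 2 - 3 = -1)
20320 - P(L) = 20320 - 1*41 = 20320 - 41 = 20279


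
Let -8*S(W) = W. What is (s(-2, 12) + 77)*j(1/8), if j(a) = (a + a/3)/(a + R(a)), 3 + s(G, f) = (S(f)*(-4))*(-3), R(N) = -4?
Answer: -224/93 ≈ -2.4086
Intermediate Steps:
S(W) = -W/8
s(G, f) = -3 - 3*f/2 (s(G, f) = -3 + (-f/8*(-4))*(-3) = -3 + (f/2)*(-3) = -3 - 3*f/2)
j(a) = 4*a/(3*(-4 + a)) (j(a) = (a + a/3)/(a - 4) = (a + a*(1/3))/(-4 + a) = (a + a/3)/(-4 + a) = (4*a/3)/(-4 + a) = 4*a/(3*(-4 + a)))
(s(-2, 12) + 77)*j(1/8) = ((-3 - 3/2*12) + 77)*((4/3)/(8*(-4 + 1/8))) = ((-3 - 18) + 77)*((4/3)*(1/8)/(-4 + 1/8)) = (-21 + 77)*((4/3)*(1/8)/(-31/8)) = 56*((4/3)*(1/8)*(-8/31)) = 56*(-4/93) = -224/93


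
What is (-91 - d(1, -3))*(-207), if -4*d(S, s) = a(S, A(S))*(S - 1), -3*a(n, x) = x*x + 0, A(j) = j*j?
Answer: 18837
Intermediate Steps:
A(j) = j²
a(n, x) = -x²/3 (a(n, x) = -(x*x + 0)/3 = -(x² + 0)/3 = -x²/3)
d(S, s) = S⁴*(-1 + S)/12 (d(S, s) = -(-S⁴/3)*(S - 1)/4 = -(-S⁴/3)*(-1 + S)/4 = -(-1)*S⁴*(-1 + S)/12 = S⁴*(-1 + S)/12)
(-91 - d(1, -3))*(-207) = (-91 - 1⁴*(-1 + 1)/12)*(-207) = (-91 - 0/12)*(-207) = (-91 - 1*0)*(-207) = (-91 + 0)*(-207) = -91*(-207) = 18837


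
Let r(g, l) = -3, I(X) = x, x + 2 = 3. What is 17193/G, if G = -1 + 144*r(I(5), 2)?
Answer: -17193/433 ≈ -39.707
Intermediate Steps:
x = 1 (x = -2 + 3 = 1)
I(X) = 1
G = -433 (G = -1 + 144*(-3) = -1 - 432 = -433)
17193/G = 17193/(-433) = 17193*(-1/433) = -17193/433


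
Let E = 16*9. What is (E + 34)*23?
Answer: 4094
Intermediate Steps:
E = 144
(E + 34)*23 = (144 + 34)*23 = 178*23 = 4094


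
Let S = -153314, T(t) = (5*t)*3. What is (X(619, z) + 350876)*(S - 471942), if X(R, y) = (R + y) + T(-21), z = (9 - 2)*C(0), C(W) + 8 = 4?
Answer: -219559894912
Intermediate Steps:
C(W) = -4 (C(W) = -8 + 4 = -4)
T(t) = 15*t
z = -28 (z = (9 - 2)*(-4) = 7*(-4) = -28)
X(R, y) = -315 + R + y (X(R, y) = (R + y) + 15*(-21) = (R + y) - 315 = -315 + R + y)
(X(619, z) + 350876)*(S - 471942) = ((-315 + 619 - 28) + 350876)*(-153314 - 471942) = (276 + 350876)*(-625256) = 351152*(-625256) = -219559894912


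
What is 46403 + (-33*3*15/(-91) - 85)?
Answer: 4216423/91 ≈ 46334.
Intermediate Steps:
46403 + (-33*3*15/(-91) - 85) = 46403 + (-1485*(-1)/91 - 85) = 46403 + (-33*(-45/91) - 85) = 46403 + (1485/91 - 85) = 46403 - 6250/91 = 4216423/91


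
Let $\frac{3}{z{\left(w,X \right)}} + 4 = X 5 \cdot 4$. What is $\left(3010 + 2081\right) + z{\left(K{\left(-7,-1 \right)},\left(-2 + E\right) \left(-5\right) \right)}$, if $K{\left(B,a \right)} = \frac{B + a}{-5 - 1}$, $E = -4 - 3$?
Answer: $\frac{4561539}{896} \approx 5091.0$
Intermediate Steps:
$E = -7$
$K{\left(B,a \right)} = - \frac{B}{6} - \frac{a}{6}$ ($K{\left(B,a \right)} = \frac{B + a}{-6} = \left(B + a\right) \left(- \frac{1}{6}\right) = - \frac{B}{6} - \frac{a}{6}$)
$z{\left(w,X \right)} = \frac{3}{-4 + 20 X}$ ($z{\left(w,X \right)} = \frac{3}{-4 + X 5 \cdot 4} = \frac{3}{-4 + 5 X 4} = \frac{3}{-4 + 20 X}$)
$\left(3010 + 2081\right) + z{\left(K{\left(-7,-1 \right)},\left(-2 + E\right) \left(-5\right) \right)} = \left(3010 + 2081\right) + \frac{3}{4 \left(-1 + 5 \left(-2 - 7\right) \left(-5\right)\right)} = 5091 + \frac{3}{4 \left(-1 + 5 \left(\left(-9\right) \left(-5\right)\right)\right)} = 5091 + \frac{3}{4 \left(-1 + 5 \cdot 45\right)} = 5091 + \frac{3}{4 \left(-1 + 225\right)} = 5091 + \frac{3}{4 \cdot 224} = 5091 + \frac{3}{4} \cdot \frac{1}{224} = 5091 + \frac{3}{896} = \frac{4561539}{896}$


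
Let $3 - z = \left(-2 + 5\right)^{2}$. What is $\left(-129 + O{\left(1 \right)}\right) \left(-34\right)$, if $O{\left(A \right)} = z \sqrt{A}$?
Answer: $4590$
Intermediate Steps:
$z = -6$ ($z = 3 - \left(-2 + 5\right)^{2} = 3 - 3^{2} = 3 - 9 = -6$)
$O{\left(A \right)} = - 6 \sqrt{A}$
$\left(-129 + O{\left(1 \right)}\right) \left(-34\right) = \left(-129 - 6 \sqrt{1}\right) \left(-34\right) = \left(-129 - 6\right) \left(-34\right) = \left(-135\right) \left(-34\right) = 4590$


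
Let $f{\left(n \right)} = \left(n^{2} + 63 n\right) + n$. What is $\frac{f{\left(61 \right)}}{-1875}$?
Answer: $- \frac{61}{15} \approx -4.0667$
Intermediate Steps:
$f{\left(n \right)} = n^{2} + 64 n$
$\frac{f{\left(61 \right)}}{-1875} = \frac{61 \left(64 + 61\right)}{-1875} = 61 \cdot 125 \left(- \frac{1}{1875}\right) = 7625 \left(- \frac{1}{1875}\right) = - \frac{61}{15}$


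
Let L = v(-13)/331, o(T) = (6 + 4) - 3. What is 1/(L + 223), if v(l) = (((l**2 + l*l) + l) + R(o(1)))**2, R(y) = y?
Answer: 331/184037 ≈ 0.0017986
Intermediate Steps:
o(T) = 7 (o(T) = 10 - 3 = 7)
v(l) = (7 + l + 2*l**2)**2 (v(l) = (((l**2 + l*l) + l) + 7)**2 = (((l**2 + l**2) + l) + 7)**2 = ((2*l**2 + l) + 7)**2 = ((l + 2*l**2) + 7)**2 = (7 + l + 2*l**2)**2)
L = 110224/331 (L = (7 - 13 + 2*(-13)**2)**2/331 = (7 - 13 + 2*169)**2*(1/331) = (7 - 13 + 338)**2*(1/331) = 332**2*(1/331) = 110224*(1/331) = 110224/331 ≈ 333.00)
1/(L + 223) = 1/(110224/331 + 223) = 1/(184037/331) = 331/184037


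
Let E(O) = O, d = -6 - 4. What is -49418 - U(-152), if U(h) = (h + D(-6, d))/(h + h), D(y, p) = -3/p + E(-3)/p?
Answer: -75116117/1520 ≈ -49419.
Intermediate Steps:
d = -10
D(y, p) = -6/p (D(y, p) = -3/p - 3/p = -6/p)
U(h) = (⅗ + h)/(2*h) (U(h) = (h - 6/(-10))/(h + h) = (h - 6*(-⅒))/((2*h)) = (h + ⅗)*(1/(2*h)) = (⅗ + h)*(1/(2*h)) = (⅗ + h)/(2*h))
-49418 - U(-152) = -49418 - (3 + 5*(-152))/(10*(-152)) = -49418 - (-1)*(3 - 760)/(10*152) = -49418 - (-1)*(-757)/(10*152) = -49418 - 1*757/1520 = -49418 - 757/1520 = -75116117/1520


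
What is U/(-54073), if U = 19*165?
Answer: -3135/54073 ≈ -0.057977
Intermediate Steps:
U = 3135
U/(-54073) = 3135/(-54073) = 3135*(-1/54073) = -3135/54073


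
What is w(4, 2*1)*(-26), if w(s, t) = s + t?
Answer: -156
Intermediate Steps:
w(4, 2*1)*(-26) = (4 + 2*1)*(-26) = (4 + 2)*(-26) = 6*(-26) = -156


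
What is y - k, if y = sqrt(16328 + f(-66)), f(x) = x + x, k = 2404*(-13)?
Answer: 31252 + 2*sqrt(4049) ≈ 31379.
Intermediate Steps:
k = -31252
f(x) = 2*x
y = 2*sqrt(4049) (y = sqrt(16328 + 2*(-66)) = sqrt(16328 - 132) = sqrt(16196) = 2*sqrt(4049) ≈ 127.26)
y - k = 2*sqrt(4049) - 1*(-31252) = 2*sqrt(4049) + 31252 = 31252 + 2*sqrt(4049)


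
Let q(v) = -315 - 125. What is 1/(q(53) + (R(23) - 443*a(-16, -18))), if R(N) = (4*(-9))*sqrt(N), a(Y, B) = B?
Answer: 3767/28365674 + 9*sqrt(23)/14182837 ≈ 0.00013584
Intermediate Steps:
q(v) = -440
R(N) = -36*sqrt(N)
1/(q(53) + (R(23) - 443*a(-16, -18))) = 1/(-440 + (-36*sqrt(23) - 443*(-18))) = 1/(-440 + (-36*sqrt(23) + 7974)) = 1/(-440 + (7974 - 36*sqrt(23))) = 1/(7534 - 36*sqrt(23))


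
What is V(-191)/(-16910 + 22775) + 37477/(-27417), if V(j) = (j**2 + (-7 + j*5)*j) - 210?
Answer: 645810424/17866745 ≈ 36.146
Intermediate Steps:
V(j) = -210 + j**2 + j*(-7 + 5*j) (V(j) = (j**2 + (-7 + 5*j)*j) - 210 = (j**2 + j*(-7 + 5*j)) - 210 = -210 + j**2 + j*(-7 + 5*j))
V(-191)/(-16910 + 22775) + 37477/(-27417) = (-210 - 7*(-191) + 6*(-191)**2)/(-16910 + 22775) + 37477/(-27417) = (-210 + 1337 + 6*36481)/5865 + 37477*(-1/27417) = (-210 + 1337 + 218886)*(1/5865) - 37477/27417 = 220013*(1/5865) - 37477/27417 = 220013/5865 - 37477/27417 = 645810424/17866745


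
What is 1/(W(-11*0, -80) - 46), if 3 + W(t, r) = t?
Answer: -1/49 ≈ -0.020408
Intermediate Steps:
W(t, r) = -3 + t
1/(W(-11*0, -80) - 46) = 1/((-3 - 11*0) - 46) = 1/((-3 + 0) - 46) = 1/(-3 - 46) = 1/(-49) = -1/49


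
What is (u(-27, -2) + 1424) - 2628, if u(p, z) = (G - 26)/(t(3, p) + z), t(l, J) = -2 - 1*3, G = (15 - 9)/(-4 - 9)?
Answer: -109220/91 ≈ -1200.2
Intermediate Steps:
G = -6/13 (G = 6/(-13) = 6*(-1/13) = -6/13 ≈ -0.46154)
t(l, J) = -5 (t(l, J) = -2 - 3 = -5)
u(p, z) = -344/(13*(-5 + z)) (u(p, z) = (-6/13 - 26)/(-5 + z) = -344/(13*(-5 + z)))
(u(-27, -2) + 1424) - 2628 = (-344/(-65 + 13*(-2)) + 1424) - 2628 = (-344/(-65 - 26) + 1424) - 2628 = (-344/(-91) + 1424) - 2628 = (-344*(-1/91) + 1424) - 2628 = (344/91 + 1424) - 2628 = 129928/91 - 2628 = -109220/91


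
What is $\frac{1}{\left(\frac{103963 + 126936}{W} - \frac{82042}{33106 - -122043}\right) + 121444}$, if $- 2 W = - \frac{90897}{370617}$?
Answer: $\frac{4700859551}{9422148944836264} \approx 4.9892 \cdot 10^{-7}$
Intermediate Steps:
$W = \frac{30299}{247078}$ ($W = - \frac{\left(-90897\right) \frac{1}{370617}}{2} = \left(- \frac{1}{2}\right) \left(- \frac{30299}{123539}\right) = \frac{30299}{247078} \approx 0.12263$)
$\frac{1}{\left(\frac{103963 + 126936}{W} - \frac{82042}{33106 - -122043}\right) + 121444} = \frac{1}{\left(\frac{103963 + 126936}{\frac{30299}{247078}} - \frac{82042}{33106 - -122043}\right) + 121444} = \frac{1}{\left(230899 \cdot \frac{247078}{30299} - \frac{82042}{33106 + 122043}\right) + 121444} = \frac{1}{\left(\frac{57050063122}{30299} - \frac{82042}{155149}\right) + 121444} = \frac{1}{\frac{8851257757524620}{4700859551} + 121444} = \frac{1}{\frac{9422148944836264}{4700859551}} = \frac{4700859551}{9422148944836264}$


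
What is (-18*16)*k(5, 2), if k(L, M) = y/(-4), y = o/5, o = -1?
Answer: -72/5 ≈ -14.400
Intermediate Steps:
y = -⅕ (y = -1/5 = -1*⅕ = -⅕ ≈ -0.20000)
k(L, M) = 1/20 (k(L, M) = -⅕/(-4) = -⅕*(-¼) = 1/20)
(-18*16)*k(5, 2) = -18*16*(1/20) = -288*1/20 = -72/5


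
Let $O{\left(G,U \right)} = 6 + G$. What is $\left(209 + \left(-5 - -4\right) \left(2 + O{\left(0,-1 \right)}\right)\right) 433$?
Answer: $87033$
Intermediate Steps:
$\left(209 + \left(-5 - -4\right) \left(2 + O{\left(0,-1 \right)}\right)\right) 433 = \left(209 + \left(-5 - -4\right) \left(2 + \left(6 + 0\right)\right)\right) 433 = \left(209 + \left(-5 + 4\right) \left(2 + 6\right)\right) 433 = \left(209 - 8\right) 433 = 201 \cdot 433 = 87033$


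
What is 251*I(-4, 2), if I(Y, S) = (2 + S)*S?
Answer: 2008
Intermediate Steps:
I(Y, S) = S*(2 + S)
251*I(-4, 2) = 251*(2*(2 + 2)) = 251*(2*4) = 251*8 = 2008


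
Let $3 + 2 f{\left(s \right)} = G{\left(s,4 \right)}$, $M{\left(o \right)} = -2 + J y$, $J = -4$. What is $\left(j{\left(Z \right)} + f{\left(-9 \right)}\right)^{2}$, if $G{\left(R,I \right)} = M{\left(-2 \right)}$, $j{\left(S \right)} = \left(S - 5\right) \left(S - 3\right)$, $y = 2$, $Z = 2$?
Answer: $\frac{49}{4} \approx 12.25$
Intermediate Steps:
$j{\left(S \right)} = \left(-5 + S\right) \left(-3 + S\right)$
$M{\left(o \right)} = -10$ ($M{\left(o \right)} = -2 - 8 = -10$)
$G{\left(R,I \right)} = -10$
$f{\left(s \right)} = - \frac{13}{2}$ ($f{\left(s \right)} = - \frac{3}{2} + \frac{1}{2} \left(-10\right) = - \frac{3}{2} - 5 = - \frac{13}{2}$)
$\left(j{\left(Z \right)} + f{\left(-9 \right)}\right)^{2} = \left(\left(15 + 2^{2} - 16\right) - \frac{13}{2}\right)^{2} = \left(\left(15 + 4 - 16\right) - \frac{13}{2}\right)^{2} = \left(3 - \frac{13}{2}\right)^{2} = \left(- \frac{7}{2}\right)^{2} = \frac{49}{4}$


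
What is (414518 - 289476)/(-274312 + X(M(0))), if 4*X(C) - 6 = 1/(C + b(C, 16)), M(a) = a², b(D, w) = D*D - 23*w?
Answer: -184061824/403785057 ≈ -0.45584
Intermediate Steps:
b(D, w) = D² - 23*w
X(C) = 3/2 + 1/(4*(-368 + C + C²)) (X(C) = 3/2 + 1/(4*(C + (C² - 23*16))) = 3/2 + 1/(4*(C + (C² - 368))) = 3/2 + 1/(4*(C + (-368 + C²))) = 3/2 + 1/(4*(-368 + C + C²)))
(414518 - 289476)/(-274312 + X(M(0))) = (414518 - 289476)/(-274312 + (-2207 + 6*0² + 6*(0²)²)/(4*(-368 + 0² + (0²)²))) = 125042/(-274312 + (-2207 + 6*0 + 6*0²)/(4*(-368 + 0 + 0²))) = 125042/(-274312 + (-2207 + 0 + 6*0)/(4*(-368 + 0 + 0))) = 125042/(-274312 + (¼)*(-2207 + 0 + 0)/(-368)) = 125042/(-274312 + (¼)*(-1/368)*(-2207)) = 125042/(-274312 + 2207/1472) = 125042/(-403785057/1472) = 125042*(-1472/403785057) = -184061824/403785057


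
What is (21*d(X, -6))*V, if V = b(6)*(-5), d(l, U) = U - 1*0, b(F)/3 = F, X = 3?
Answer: 11340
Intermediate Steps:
b(F) = 3*F
d(l, U) = U (d(l, U) = U + 0 = U)
V = -90 (V = (3*6)*(-5) = 18*(-5) = -90)
(21*d(X, -6))*V = (21*(-6))*(-90) = -126*(-90) = 11340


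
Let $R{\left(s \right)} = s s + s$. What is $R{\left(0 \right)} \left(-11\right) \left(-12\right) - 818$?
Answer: $-818$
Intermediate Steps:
$R{\left(s \right)} = s + s^{2}$ ($R{\left(s \right)} = s^{2} + s = s + s^{2}$)
$R{\left(0 \right)} \left(-11\right) \left(-12\right) - 818 = 0 \left(1 + 0\right) \left(-11\right) \left(-12\right) - 818 = 0 \cdot 1 \left(-11\right) \left(-12\right) - 818 = 0 \left(-11\right) \left(-12\right) - 818 = 0 \left(-12\right) - 818 = 0 - 818 = -818$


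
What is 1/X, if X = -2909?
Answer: -1/2909 ≈ -0.00034376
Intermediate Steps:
1/X = 1/(-2909) = -1/2909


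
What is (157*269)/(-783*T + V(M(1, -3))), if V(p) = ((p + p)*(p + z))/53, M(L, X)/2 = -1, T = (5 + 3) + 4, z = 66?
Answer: -2238349/498244 ≈ -4.4925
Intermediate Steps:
T = 12 (T = 8 + 4 = 12)
M(L, X) = -2 (M(L, X) = 2*(-1) = -2)
V(p) = 2*p*(66 + p)/53 (V(p) = ((p + p)*(p + 66))/53 = ((2*p)*(66 + p))*(1/53) = (2*p*(66 + p))*(1/53) = 2*p*(66 + p)/53)
(157*269)/(-783*T + V(M(1, -3))) = (157*269)/(-783*12 + (2/53)*(-2)*(66 - 2)) = 42233/(-9396 + (2/53)*(-2)*64) = 42233/(-9396 - 256/53) = 42233/(-498244/53) = 42233*(-53/498244) = -2238349/498244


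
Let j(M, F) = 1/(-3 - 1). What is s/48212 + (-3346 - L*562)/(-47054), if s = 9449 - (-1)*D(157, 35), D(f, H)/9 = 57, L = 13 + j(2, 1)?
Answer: 28692129/66722572 ≈ 0.43002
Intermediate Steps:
j(M, F) = -¼ (j(M, F) = 1/(-4) = -¼)
L = 51/4 (L = 13 - ¼ = 51/4 ≈ 12.750)
D(f, H) = 513 (D(f, H) = 9*57 = 513)
s = 9962 (s = 9449 - (-1)*513 = 9449 - 1*(-513) = 9449 + 513 = 9962)
s/48212 + (-3346 - L*562)/(-47054) = 9962/48212 + (-3346 - 51*562/4)/(-47054) = 9962*(1/48212) + (-3346 - 1*14331/2)*(-1/47054) = 293/1418 + (-3346 - 14331/2)*(-1/47054) = 293/1418 - 21023/2*(-1/47054) = 293/1418 + 21023/94108 = 28692129/66722572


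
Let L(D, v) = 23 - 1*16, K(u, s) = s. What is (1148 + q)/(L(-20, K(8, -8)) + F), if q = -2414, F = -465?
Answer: 633/229 ≈ 2.7642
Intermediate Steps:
L(D, v) = 7 (L(D, v) = 23 - 16 = 7)
(1148 + q)/(L(-20, K(8, -8)) + F) = (1148 - 2414)/(7 - 465) = -1266/(-458) = -1266*(-1/458) = 633/229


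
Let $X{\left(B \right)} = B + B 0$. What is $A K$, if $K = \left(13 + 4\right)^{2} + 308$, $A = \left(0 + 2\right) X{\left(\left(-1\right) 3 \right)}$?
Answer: $-3582$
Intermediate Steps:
$X{\left(B \right)} = B$ ($X{\left(B \right)} = B + 0 = B$)
$A = -6$ ($A = \left(0 + 2\right) \left(\left(-1\right) 3\right) = 2 \left(-3\right) = -6$)
$K = 597$ ($K = 17^{2} + 308 = 289 + 308 = 597$)
$A K = \left(-6\right) 597 = -3582$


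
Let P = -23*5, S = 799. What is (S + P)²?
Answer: 467856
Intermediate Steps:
P = -115
(S + P)² = (799 - 115)² = 684² = 467856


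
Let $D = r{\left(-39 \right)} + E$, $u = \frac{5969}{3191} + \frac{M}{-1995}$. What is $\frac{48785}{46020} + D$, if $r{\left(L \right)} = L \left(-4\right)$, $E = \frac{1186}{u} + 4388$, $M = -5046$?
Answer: $\frac{413741257973411}{85934498988} \approx 4814.6$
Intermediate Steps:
$u = \frac{9336647}{2122015}$ ($u = \frac{5969}{3191} - \frac{5046}{-1995} = 5969 \cdot \frac{1}{3191} - - \frac{1682}{665} = \frac{5969}{3191} + \frac{1682}{665} = \frac{9336647}{2122015} \approx 4.3999$)
$E = \frac{43485916826}{9336647}$ ($E = \frac{1186}{\frac{9336647}{2122015}} + 4388 = 1186 \cdot \frac{2122015}{9336647} + 4388 = \frac{2516709790}{9336647} + 4388 = \frac{43485916826}{9336647} \approx 4657.6$)
$r{\left(L \right)} = - 4 L$
$D = \frac{44942433758}{9336647}$ ($D = \left(-4\right) \left(-39\right) + \frac{43485916826}{9336647} = 156 + \frac{43485916826}{9336647} = \frac{44942433758}{9336647} \approx 4813.6$)
$\frac{48785}{46020} + D = \frac{48785}{46020} + \frac{44942433758}{9336647} = 48785 \cdot \frac{1}{46020} + \frac{44942433758}{9336647} = \frac{9757}{9204} + \frac{44942433758}{9336647} = \frac{413741257973411}{85934498988}$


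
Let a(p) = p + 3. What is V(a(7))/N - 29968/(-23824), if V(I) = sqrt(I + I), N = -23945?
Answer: 1873/1489 - 2*sqrt(5)/23945 ≈ 1.2577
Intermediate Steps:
a(p) = 3 + p
V(I) = sqrt(2)*sqrt(I) (V(I) = sqrt(2*I) = sqrt(2)*sqrt(I))
V(a(7))/N - 29968/(-23824) = (sqrt(2)*sqrt(3 + 7))/(-23945) - 29968/(-23824) = (sqrt(2)*sqrt(10))*(-1/23945) - 29968*(-1/23824) = (2*sqrt(5))*(-1/23945) + 1873/1489 = -2*sqrt(5)/23945 + 1873/1489 = 1873/1489 - 2*sqrt(5)/23945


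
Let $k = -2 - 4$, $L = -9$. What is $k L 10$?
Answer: $540$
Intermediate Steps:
$k = -6$ ($k = -2 - 4 = -6$)
$k L 10 = \left(-6\right) \left(-9\right) 10 = 54 \cdot 10 = 540$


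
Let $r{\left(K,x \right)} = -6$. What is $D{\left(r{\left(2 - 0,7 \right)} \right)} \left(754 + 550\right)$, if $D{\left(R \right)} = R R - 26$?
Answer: $13040$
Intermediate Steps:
$D{\left(R \right)} = -26 + R^{2}$ ($D{\left(R \right)} = R^{2} - 26 = -26 + R^{2}$)
$D{\left(r{\left(2 - 0,7 \right)} \right)} \left(754 + 550\right) = \left(-26 + \left(-6\right)^{2}\right) \left(754 + 550\right) = \left(-26 + 36\right) 1304 = 10 \cdot 1304 = 13040$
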